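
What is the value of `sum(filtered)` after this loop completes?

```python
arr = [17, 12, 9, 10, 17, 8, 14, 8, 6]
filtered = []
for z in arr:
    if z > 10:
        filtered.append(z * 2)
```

Sum of doubled values > 10
`filtered` takes the values: [] → [34] → [34, 24] → [34, 24, 34] → [34, 24, 34, 28]
So `sum(filtered)` = 120

Answer: 120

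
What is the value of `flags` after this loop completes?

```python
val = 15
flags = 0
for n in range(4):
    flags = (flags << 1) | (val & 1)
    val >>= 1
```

Reverse lowest 4 bits of 15
`flags` takes the values: 0 → 1 → 3 → 7 → 15

Answer: 15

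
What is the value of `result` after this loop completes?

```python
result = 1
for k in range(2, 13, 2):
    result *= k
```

Product of even numbers 2 to 12
`result` takes the values: 1 → 2 → 8 → 48 → 384 → 3840 → 46080

Answer: 46080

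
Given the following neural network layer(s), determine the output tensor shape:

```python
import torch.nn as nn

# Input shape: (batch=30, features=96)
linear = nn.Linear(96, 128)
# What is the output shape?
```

Input: (30, 96) -> Output: (30, 128)

Answer: (30, 128)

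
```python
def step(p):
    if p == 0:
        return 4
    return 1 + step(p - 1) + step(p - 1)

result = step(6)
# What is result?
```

step(p) = 1 + 2·step(p-1), step(0)=4. Closed form: (4+1)·2^6 - 1 = 319.

Answer: 319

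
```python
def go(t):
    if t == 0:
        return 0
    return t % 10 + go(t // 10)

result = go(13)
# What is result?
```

Sum of digits of 13: 3 + 1 = 4

Answer: 4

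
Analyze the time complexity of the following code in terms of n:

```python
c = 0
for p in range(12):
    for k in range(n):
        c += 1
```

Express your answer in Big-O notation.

Each loop level contributes: 1 × n. Multiplying the contributions gives O(n).

Answer: O(n)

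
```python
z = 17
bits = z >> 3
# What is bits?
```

Trace:
`z = 17` → z = 17
`bits = z >> 3` → bits = 2
So bits = 2

Answer: 2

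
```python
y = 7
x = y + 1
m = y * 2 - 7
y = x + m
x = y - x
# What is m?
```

Trace:
`y = 7` → y = 7
`x = y + 1` → x = 8
`m = y * 2 - 7` → m = 7
`y = x + m` → y = 15
`x = y - x` → x = 7
So m = 7

Answer: 7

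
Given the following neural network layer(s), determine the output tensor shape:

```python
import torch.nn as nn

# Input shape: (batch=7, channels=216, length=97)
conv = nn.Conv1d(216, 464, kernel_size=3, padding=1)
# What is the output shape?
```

Input: (7, 216, 97) -> Output: (7, 464, 97)

Answer: (7, 464, 97)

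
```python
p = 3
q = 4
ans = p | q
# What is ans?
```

Trace:
`p = 3` → p = 3
`q = 4` → q = 4
`ans = p | q` → ans = 7
So ans = 7

Answer: 7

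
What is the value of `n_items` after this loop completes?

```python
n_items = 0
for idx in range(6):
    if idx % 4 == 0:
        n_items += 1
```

Count numbers divisible by 4 in range(6)
`n_items` takes the values: 0 → 1 → 2

Answer: 2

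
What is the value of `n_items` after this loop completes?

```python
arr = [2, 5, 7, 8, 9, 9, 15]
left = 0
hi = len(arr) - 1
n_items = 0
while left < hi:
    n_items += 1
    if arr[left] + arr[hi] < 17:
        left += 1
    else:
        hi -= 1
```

Steps to find pair summing to 17
`n_items` takes the values: 0 → 1 → 2 → 3 → 4 → 5 → 6

Answer: 6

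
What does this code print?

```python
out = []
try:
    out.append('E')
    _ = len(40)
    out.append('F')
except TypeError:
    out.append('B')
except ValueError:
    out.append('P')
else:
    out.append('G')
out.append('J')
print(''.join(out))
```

Execution trace: 'E' (try body) → 'B' (except TypeError) → 'J' (after the try/except). Output: EBJ

Answer: EBJ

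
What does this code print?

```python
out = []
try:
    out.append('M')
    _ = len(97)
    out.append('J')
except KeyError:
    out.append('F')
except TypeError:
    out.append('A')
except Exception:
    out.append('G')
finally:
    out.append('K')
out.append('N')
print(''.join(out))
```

Execution trace: 'M' (try body) → 'A' (except TypeError) → 'K' (finally) → 'N' (after the try/except). Output: MAKN

Answer: MAKN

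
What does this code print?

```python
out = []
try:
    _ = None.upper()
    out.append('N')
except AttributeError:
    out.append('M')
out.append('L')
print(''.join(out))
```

Execution trace: 'M' (except AttributeError) → 'L' (after the try/except). Output: ML

Answer: ML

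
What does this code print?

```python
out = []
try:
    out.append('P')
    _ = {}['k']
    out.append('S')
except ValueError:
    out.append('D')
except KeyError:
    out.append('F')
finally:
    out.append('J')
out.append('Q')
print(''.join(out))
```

Execution trace: 'P' (try body) → 'F' (except KeyError) → 'J' (finally) → 'Q' (after the try/except). Output: PFJQ

Answer: PFJQ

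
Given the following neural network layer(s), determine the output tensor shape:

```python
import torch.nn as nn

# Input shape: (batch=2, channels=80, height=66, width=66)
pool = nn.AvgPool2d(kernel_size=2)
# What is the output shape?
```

Input: (2, 80, 66, 66) -> Output: (2, 80, 33, 33)

Answer: (2, 80, 33, 33)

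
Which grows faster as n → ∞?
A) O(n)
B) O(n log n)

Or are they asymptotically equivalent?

O(n) vs O(n log n): Higher order terms dominate.

Answer: B) O(n log n) grows faster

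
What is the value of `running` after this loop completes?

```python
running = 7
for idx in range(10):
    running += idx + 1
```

Start at 7, add 1 to 10 = 62
`running` takes the values: 7 → 8 → 10 → 13 → 17 → 22 → 28 → 35 → 43 → 52 → 62

Answer: 62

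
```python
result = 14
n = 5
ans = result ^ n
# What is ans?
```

Trace:
`result = 14` → result = 14
`n = 5` → n = 5
`ans = result ^ n` → ans = 11
So ans = 11

Answer: 11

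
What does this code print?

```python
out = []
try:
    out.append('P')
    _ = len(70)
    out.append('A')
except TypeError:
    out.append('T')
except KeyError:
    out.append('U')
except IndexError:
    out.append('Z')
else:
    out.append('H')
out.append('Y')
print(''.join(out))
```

Execution trace: 'P' (try body) → 'T' (except TypeError) → 'Y' (after the try/except). Output: PTY

Answer: PTY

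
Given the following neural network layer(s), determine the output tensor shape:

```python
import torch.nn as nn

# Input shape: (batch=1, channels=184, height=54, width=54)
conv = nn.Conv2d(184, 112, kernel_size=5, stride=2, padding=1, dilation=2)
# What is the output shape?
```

Input: (1, 184, 54, 54) -> Output: (1, 112, 24, 24)

Answer: (1, 112, 24, 24)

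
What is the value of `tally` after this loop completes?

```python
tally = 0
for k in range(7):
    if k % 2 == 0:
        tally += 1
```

Count numbers divisible by 2 in range(7)
`tally` takes the values: 0 → 1 → 2 → 3 → 4

Answer: 4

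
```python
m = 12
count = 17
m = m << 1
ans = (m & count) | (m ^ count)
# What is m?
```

Trace:
`m = 12` → m = 12
`count = 17` → count = 17
`m = m << 1` → m = 24
`ans = (m & count) | (m ^ count)` → ans = 25
So m = 24

Answer: 24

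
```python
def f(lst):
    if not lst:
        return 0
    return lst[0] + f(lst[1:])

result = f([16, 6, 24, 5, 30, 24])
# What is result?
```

16 + 6 + 24 + 5 + 30 + 24 + 0 = 105

Answer: 105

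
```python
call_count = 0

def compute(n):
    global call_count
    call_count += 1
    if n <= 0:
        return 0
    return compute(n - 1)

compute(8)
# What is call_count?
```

Linear recursion stepping by 1: 9 calls from n=8 down to ≤0.

Answer: 9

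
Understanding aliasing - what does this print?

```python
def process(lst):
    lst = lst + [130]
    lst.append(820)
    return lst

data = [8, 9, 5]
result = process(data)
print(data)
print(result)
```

Key concept: rebinding parameter vs mutation.
Step by step:
`data = [8, 9, 5]` → data = [8, 9, 5]
`result = process(data)` → result = [8, 9, 5, 130, 820]
`print(data)` → prints [8, 9, 5]
`print(result)` → prints [8, 9, 5, 130, 820]

Answer:
[8, 9, 5]
[8, 9, 5, 130, 820]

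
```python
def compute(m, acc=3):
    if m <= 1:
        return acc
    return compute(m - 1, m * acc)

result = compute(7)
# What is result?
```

Accumulator trace (n, acc): (7, 3) -> (6, 21) -> (5, 126) -> (4, 630) -> (3, 2520) -> (2, 7560) -> (1, 15120) -> return 15120

Answer: 15120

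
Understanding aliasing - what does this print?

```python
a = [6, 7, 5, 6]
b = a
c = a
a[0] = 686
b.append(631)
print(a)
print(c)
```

Key concept: multiple aliases.
Step by step:
`a = [6, 7, 5, 6]` → a = [6, 7, 5, 6]
`b = a` → b = [6, 7, 5, 6] (same object as a)
`c = a` → c = [6, 7, 5, 6] (same object as a, b)
`a[0] = 686` → a = [686, 7, 5, 6] (same object as b, c); b = [686, 7, 5, 6] (same object as a, c); c = [686, 7, 5, 6] (same object as a, b)
`b.append(631)` → a = [686, 7, 5, 6, 631] (same object as b, c); b = [686, 7, 5, 6, 631] (same object as a, c); c = [686, 7, 5, 6, 631] (same object as a, b)
`print(a)` → prints [686, 7, 5, 6, 631]
`print(c)` → prints [686, 7, 5, 6, 631]

Answer:
[686, 7, 5, 6, 631]
[686, 7, 5, 6, 631]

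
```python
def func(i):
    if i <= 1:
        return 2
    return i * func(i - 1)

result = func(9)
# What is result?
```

func(9) = 9 * 8 * 7 * 6 * 5 * 4 * 3 * 2 * 2 = 725760

Answer: 725760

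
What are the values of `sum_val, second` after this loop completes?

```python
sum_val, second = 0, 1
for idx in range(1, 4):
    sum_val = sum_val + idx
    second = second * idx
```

Sum and factorial of 1 to 3
`sum_val, second` takes the values: (0, 1) → (1, 1) → (3, 1) → (3, 2) → (6, 2) → (6, 6)

Answer: 6, 6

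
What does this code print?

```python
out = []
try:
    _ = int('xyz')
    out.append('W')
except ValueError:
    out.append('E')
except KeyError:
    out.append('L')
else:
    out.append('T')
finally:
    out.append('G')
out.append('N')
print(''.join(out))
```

Execution trace: 'E' (except ValueError) → 'G' (finally) → 'N' (after the try/except). Output: EGN

Answer: EGN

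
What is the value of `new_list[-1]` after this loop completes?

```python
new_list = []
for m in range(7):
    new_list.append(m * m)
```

Last element of squares 0 to 6
`new_list` takes the values: [] → [0] → [0, 1] → [0, 1, 4] → [0, 1, 4, 9] → [0, 1, 4, 9, 16] → [0, 1, 4, 9, 16, 25] → [0, 1, 4, 9, 16, 25, 36]
So `new_list[-1]` = 36

Answer: 36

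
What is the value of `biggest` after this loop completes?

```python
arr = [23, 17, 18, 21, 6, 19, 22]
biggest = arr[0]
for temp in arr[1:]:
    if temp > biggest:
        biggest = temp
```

Maximum of [23, 17, 18, 21, 6, 19, 22]
`biggest` takes the values: 23

Answer: 23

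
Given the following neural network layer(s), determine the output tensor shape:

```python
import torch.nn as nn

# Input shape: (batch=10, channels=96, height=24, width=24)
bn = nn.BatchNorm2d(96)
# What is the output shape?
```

Input: (10, 96, 24, 24) -> Output: (10, 96, 24, 24)

Answer: (10, 96, 24, 24)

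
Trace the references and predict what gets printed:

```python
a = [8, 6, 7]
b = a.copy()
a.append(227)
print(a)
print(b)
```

Key concept: list.copy() creates independent copy.
Step by step:
`a = [8, 6, 7]` → a = [8, 6, 7]
`b = a.copy()` → b = [8, 6, 7]
`a.append(227)` → a = [8, 6, 7, 227]
`print(a)` → prints [8, 6, 7, 227]
`print(b)` → prints [8, 6, 7]

Answer:
[8, 6, 7, 227]
[8, 6, 7]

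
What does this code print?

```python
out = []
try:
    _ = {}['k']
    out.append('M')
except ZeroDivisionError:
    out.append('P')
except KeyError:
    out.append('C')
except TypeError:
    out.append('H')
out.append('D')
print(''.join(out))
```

Execution trace: 'C' (except KeyError) → 'D' (after the try/except). Output: CD

Answer: CD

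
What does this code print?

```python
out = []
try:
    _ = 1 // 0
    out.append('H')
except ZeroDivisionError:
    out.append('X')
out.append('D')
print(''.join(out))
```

Execution trace: 'X' (except ZeroDivisionError) → 'D' (after the try/except). Output: XD

Answer: XD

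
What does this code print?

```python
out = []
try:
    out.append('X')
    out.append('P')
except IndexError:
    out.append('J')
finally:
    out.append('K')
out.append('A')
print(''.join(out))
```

Execution trace: 'X' (try body) → 'P' (try body, no exception) → 'K' (finally) → 'A' (after the try/except). Output: XPKA

Answer: XPKA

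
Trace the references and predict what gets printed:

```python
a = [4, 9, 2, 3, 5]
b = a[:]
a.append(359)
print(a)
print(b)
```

Key concept: slice [:] creates copy.
Step by step:
`a = [4, 9, 2, 3, 5]` → a = [4, 9, 2, 3, 5]
`b = a[:]` → b = [4, 9, 2, 3, 5]
`a.append(359)` → a = [4, 9, 2, 3, 5, 359]
`print(a)` → prints [4, 9, 2, 3, 5, 359]
`print(b)` → prints [4, 9, 2, 3, 5]

Answer:
[4, 9, 2, 3, 5, 359]
[4, 9, 2, 3, 5]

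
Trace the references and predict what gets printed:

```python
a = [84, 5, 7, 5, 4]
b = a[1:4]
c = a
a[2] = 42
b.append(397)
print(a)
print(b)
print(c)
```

Key concept: slice vs alias.
Step by step:
`a = [84, 5, 7, 5, 4]` → a = [84, 5, 7, 5, 4]
`b = a[1:4]` → b = [5, 7, 5]
`c = a` → c = [84, 5, 7, 5, 4] (same object as a)
`a[2] = 42` → a = [84, 5, 42, 5, 4] (same object as c); c = [84, 5, 42, 5, 4] (same object as a)
`b.append(397)` → b = [5, 7, 5, 397]
`print(a)` → prints [84, 5, 42, 5, 4]
`print(b)` → prints [5, 7, 5, 397]
`print(c)` → prints [84, 5, 42, 5, 4]

Answer:
[84, 5, 42, 5, 4]
[5, 7, 5, 397]
[84, 5, 42, 5, 4]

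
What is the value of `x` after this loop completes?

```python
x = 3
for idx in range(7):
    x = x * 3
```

Multiply by 3, 7 times: 3 * 3^7 = 6561
`x` takes the values: 3 → 9 → 27 → 81 → 243 → 729 → 2187 → 6561

Answer: 6561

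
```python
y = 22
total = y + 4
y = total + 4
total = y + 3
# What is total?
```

Trace:
`y = 22` → y = 22
`total = y + 4` → total = 26
`y = total + 4` → y = 30
`total = y + 3` → total = 33
So total = 33

Answer: 33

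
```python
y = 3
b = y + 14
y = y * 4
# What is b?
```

Trace:
`y = 3` → y = 3
`b = y + 14` → b = 17
`y = y * 4` → y = 12
So b = 17

Answer: 17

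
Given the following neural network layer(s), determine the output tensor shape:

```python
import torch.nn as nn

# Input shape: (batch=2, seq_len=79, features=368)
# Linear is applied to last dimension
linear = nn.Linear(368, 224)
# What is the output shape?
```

Input: (2, 79, 368) -> Output: (2, 79, 224)

Answer: (2, 79, 224)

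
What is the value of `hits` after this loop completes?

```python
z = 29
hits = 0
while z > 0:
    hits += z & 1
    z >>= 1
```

Count set bits in 29 (binary: 0b11101)
`hits` takes the values: 0 → 1 → 2 → 3 → 4

Answer: 4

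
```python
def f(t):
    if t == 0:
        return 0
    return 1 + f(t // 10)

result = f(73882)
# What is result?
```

Count of digits of 73882: 5

Answer: 5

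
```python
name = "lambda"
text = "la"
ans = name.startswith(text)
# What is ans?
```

Trace:
`name = "lambda"` → name = 'lambda'
`text = "la"` → text = 'la'
`ans = name.startswith(text)` → ans = True
So ans = True

Answer: True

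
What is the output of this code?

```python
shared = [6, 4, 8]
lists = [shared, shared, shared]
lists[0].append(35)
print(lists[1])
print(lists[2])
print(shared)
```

Key concept: list of same reference.
Step by step:
`shared = [6, 4, 8]` → shared = [6, 4, 8]
`lists = [shared, shared, shared]` → lists = [[6, 4, 8], [6, 4, 8], [6, 4, 8]]
`lists[0].append(35)` → shared = [6, 4, 8, 35]; lists = [[6, 4, 8, 35], [6, 4, 8, 35], [6, 4, 8, 35]]
`print(lists[1])` → prints [6, 4, 8, 35]
`print(lists[2])` → prints [6, 4, 8, 35]
`print(shared)` → prints [6, 4, 8, 35]

Answer:
[6, 4, 8, 35]
[6, 4, 8, 35]
[6, 4, 8, 35]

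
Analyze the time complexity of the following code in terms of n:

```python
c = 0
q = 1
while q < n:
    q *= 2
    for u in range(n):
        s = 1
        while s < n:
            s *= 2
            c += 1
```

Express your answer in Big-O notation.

Each loop level contributes: log n × n × log n. Multiplying the contributions gives O(n log² n).

Answer: O(n log² n)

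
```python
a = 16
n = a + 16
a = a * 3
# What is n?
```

Trace:
`a = 16` → a = 16
`n = a + 16` → n = 32
`a = a * 3` → a = 48
So n = 32

Answer: 32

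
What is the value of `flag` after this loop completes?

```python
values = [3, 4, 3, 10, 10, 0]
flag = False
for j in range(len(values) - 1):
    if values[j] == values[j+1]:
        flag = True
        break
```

Check consecutive duplicates in [3, 4, 3, 10, 10, 0]
`flag` takes the values: False → True

Answer: True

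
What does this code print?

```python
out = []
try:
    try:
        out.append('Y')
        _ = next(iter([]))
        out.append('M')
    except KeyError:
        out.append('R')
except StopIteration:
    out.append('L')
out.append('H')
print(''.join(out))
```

Execution trace: 'Y' (try body) → 'L' (outer except StopIteration) → 'H' (after the try/except). Output: YLH

Answer: YLH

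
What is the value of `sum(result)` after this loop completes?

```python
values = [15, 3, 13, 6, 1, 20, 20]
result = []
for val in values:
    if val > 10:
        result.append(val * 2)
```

Sum of doubled values > 10
`result` takes the values: [] → [30] → [30, 26] → [30, 26, 40] → [30, 26, 40, 40]
So `sum(result)` = 136

Answer: 136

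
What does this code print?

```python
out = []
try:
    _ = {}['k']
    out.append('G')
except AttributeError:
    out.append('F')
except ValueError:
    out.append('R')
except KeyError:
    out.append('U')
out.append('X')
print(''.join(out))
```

Execution trace: 'U' (except KeyError) → 'X' (after the try/except). Output: UX

Answer: UX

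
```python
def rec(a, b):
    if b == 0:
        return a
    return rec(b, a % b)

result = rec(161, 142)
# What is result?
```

rec(161, 142) -> rec(142, 19) -> rec(19, 9) -> rec(9, 1) -> rec(1, 0) -> 1

Answer: 1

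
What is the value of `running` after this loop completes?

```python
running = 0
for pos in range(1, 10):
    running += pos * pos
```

Sum of squares 1² to 9² = 285
`running` takes the values: 0 → 1 → 5 → 14 → 30 → 55 → 91 → 140 → 204 → 285

Answer: 285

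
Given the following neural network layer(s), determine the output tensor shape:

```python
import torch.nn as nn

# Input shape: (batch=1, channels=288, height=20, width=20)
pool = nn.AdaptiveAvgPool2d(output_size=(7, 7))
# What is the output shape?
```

Input: (1, 288, 20, 20) -> Output: (1, 288, 7, 7)

Answer: (1, 288, 7, 7)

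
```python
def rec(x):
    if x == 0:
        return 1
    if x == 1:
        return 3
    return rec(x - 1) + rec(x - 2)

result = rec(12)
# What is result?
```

Build up from base cases: rec(0)=1, rec(1)=3, rec(2)=4, rec(3)=7, rec(4)=11, rec(5)=18, rec(6)=29, ..., rec(12)=521

Answer: 521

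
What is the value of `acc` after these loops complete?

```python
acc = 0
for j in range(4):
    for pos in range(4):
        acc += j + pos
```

Sum of all j+pos for j,pos in 4x4
`acc` takes the values: 0 → 1 → 3 → 6 → 7 → 9 → 12 → 16 → 18 → 21 → 25 → 30 → 33 → 37 → 42 → 48

Answer: 48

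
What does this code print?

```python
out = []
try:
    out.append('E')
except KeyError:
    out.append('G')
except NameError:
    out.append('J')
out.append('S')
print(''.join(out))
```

Execution trace: 'E' (try body, no exception) → 'S' (after the try/except). Output: ES

Answer: ES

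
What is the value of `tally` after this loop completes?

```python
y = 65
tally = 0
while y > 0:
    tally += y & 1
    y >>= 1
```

Count set bits in 65 (binary: 0b1000001)
`tally` takes the values: 0 → 1 → 2

Answer: 2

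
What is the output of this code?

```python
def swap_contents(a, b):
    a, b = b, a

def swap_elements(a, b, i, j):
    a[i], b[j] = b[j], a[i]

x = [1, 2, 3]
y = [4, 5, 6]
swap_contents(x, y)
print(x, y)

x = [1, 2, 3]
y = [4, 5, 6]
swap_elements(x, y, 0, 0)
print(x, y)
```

Key concept: parameter rebinding vs mutation.
Step by step:
`x = [1, 2, 3]` → x = [1, 2, 3]
`y = [4, 5, 6]` → y = [4, 5, 6]
`swap_contents(x, y)` → no visible change to tracked variables
`print(x, y)` → prints [1, 2, 3] [4, 5, 6]
`x = [1, 2, 3]` → x = [1, 2, 3]
`y = [4, 5, 6]` → y = [4, 5, 6]
`swap_elements(x, y, 0, 0)` → x = [4, 2, 3]; y = [1, 5, 6]
`print(x, y)` → prints [4, 2, 3] [1, 5, 6]

Answer:
[1, 2, 3] [4, 5, 6]
[4, 2, 3] [1, 5, 6]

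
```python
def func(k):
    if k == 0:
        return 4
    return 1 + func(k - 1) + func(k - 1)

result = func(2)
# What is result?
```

func(k) = 1 + 2·func(k-1), func(0)=4. Closed form: (4+1)·2^2 - 1 = 19.

Answer: 19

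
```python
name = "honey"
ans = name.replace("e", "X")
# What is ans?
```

Trace:
`name = "honey"` → name = 'honey'
`ans = name.replace("e", "X")` → ans = 'honXy'
So ans = 'honXy'

Answer: 'honXy'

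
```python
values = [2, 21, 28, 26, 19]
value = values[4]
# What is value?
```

Trace:
`values = [2, 21, 28, 26, 19]` → values = [2, 21, 28, 26, 19]
`value = values[4]` → value = 19
So value = 19

Answer: 19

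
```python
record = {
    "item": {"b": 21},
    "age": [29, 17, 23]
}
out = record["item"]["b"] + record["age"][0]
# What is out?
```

Trace:
`record = { ...` → record = {'item': {'b': 21}, 'age': [29, 17, 23]}
`out = record["item"]["b"] + record["age"][0]` → out = 50
So out = 50

Answer: 50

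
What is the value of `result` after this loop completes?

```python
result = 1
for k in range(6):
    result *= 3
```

3^6 = 729
`result` takes the values: 1 → 3 → 9 → 27 → 81 → 243 → 729

Answer: 729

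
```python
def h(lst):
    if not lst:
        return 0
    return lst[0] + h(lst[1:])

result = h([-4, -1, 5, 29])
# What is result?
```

(-4) + (-1) + 5 + 29 + 0 = 29

Answer: 29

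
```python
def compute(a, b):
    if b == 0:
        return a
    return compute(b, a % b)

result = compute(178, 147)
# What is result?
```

compute(178, 147) -> compute(147, 31) -> compute(31, 23) -> compute(23, 8) -> compute(8, 7) -> compute(7, 1) -> compute(1, 0) -> 1

Answer: 1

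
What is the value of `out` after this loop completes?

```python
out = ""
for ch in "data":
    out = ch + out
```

Reverse 'data'
`out` takes the values: "" → "d" → "ad" → "tad" → "atad"

Answer: "atad"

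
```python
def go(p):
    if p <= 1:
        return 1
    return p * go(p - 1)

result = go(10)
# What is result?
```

go(10) = 10 * 9 * 8 * 7 * 6 * 5 * 4 * 3 * 2 * 1 = 3628800

Answer: 3628800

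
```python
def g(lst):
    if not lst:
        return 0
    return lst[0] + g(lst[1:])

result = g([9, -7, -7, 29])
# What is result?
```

9 + (-7) + (-7) + 29 + 0 = 24

Answer: 24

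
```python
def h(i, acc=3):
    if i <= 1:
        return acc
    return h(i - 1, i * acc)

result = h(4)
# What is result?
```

Accumulator trace (n, acc): (4, 3) -> (3, 12) -> (2, 36) -> (1, 72) -> return 72

Answer: 72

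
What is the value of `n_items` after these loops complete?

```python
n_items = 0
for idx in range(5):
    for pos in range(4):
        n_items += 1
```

5 * 4 = 20
`n_items` takes the values: 0 → 1 → 2 → 3 → 4 → 5 → 6 → 7 → 8 → 9 → 10 → 11 → 12 → 13 → 14 → 15 → 16 → 17 → 18 → 19 → 20

Answer: 20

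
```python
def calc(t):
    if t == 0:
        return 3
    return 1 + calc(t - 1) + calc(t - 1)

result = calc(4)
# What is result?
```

calc(t) = 1 + 2·calc(t-1), calc(0)=3. Closed form: (3+1)·2^4 - 1 = 63.

Answer: 63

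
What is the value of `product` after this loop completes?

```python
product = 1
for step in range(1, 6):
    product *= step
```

5! = 120
`product` takes the values: 1 → 2 → 6 → 24 → 120

Answer: 120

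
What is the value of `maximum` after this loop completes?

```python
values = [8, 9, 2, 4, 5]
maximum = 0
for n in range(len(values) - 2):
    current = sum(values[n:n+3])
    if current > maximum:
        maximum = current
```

Max sum of 3-element window in [8, 9, 2, 4, 5]
`maximum` takes the values: 0 → 19

Answer: 19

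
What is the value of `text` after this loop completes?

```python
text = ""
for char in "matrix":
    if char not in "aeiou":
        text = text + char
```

Remove vowels from 'matrix'
`text` takes the values: "" → "m" → "mt" → "mtr" → "mtrx"

Answer: "mtrx"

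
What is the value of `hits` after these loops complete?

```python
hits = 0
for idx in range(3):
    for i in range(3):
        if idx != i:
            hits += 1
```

3² - 3 (exclude diagonal)
`hits` takes the values: 0 → 1 → 2 → 3 → 4 → 5 → 6

Answer: 6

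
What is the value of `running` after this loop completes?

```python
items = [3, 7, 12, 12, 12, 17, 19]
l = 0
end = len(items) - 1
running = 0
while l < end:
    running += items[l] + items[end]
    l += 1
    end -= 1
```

Sum of pairs from ends
`running` takes the values: 0 → 22 → 46 → 70

Answer: 70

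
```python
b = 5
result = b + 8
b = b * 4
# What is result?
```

Trace:
`b = 5` → b = 5
`result = b + 8` → result = 13
`b = b * 4` → b = 20
So result = 13

Answer: 13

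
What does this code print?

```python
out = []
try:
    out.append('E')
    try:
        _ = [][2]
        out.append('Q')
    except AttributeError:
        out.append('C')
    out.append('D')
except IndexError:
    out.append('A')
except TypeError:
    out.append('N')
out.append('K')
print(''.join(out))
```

Execution trace: 'E' (try body) → 'A' (except IndexError) → 'K' (after the try/except). Output: EAK

Answer: EAK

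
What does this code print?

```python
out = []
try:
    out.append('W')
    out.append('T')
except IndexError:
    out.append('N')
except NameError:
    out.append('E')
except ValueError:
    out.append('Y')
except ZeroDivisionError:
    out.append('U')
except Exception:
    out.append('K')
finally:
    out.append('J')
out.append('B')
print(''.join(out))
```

Execution trace: 'W' (try body) → 'T' (try body, no exception) → 'J' (finally) → 'B' (after the try/except). Output: WTJB

Answer: WTJB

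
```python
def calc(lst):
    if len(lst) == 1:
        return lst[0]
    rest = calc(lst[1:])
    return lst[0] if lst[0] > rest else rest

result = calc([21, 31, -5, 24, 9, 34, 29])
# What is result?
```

Recursive max over [21, 31, -5, 24, 9, 34, 29] = 34

Answer: 34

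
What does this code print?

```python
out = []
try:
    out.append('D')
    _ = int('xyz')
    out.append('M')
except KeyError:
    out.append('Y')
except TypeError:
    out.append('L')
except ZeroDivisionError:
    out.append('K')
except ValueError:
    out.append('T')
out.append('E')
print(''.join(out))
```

Execution trace: 'D' (try body) → 'T' (except ValueError) → 'E' (after the try/except). Output: DTE

Answer: DTE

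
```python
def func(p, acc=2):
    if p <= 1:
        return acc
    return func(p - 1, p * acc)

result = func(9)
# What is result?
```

Accumulator trace (n, acc): (9, 2) -> (8, 18) -> (7, 144) -> (6, 1008) -> (5, 6048) -> (4, 30240) -> (3, 120960) -> (2, 362880) -> (1, 725760) -> return 725760

Answer: 725760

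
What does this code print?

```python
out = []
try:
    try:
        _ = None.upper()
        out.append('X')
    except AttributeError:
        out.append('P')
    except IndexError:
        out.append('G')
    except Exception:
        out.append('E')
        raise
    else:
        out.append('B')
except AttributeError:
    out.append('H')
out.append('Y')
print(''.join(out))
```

Execution trace: 'P' (inner except AttributeError) → 'Y' (after the try/except). Output: PY

Answer: PY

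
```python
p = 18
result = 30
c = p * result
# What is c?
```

Trace:
`p = 18` → p = 18
`result = 30` → result = 30
`c = p * result` → c = 540
So c = 540

Answer: 540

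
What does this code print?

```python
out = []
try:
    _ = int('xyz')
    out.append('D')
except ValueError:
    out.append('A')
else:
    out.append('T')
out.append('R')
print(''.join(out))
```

Execution trace: 'A' (except ValueError) → 'R' (after the try/except). Output: AR

Answer: AR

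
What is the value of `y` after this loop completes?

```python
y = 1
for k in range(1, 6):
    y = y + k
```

Start at 1, add 1 through 5
`y` takes the values: 1 → 2 → 4 → 7 → 11 → 16

Answer: 16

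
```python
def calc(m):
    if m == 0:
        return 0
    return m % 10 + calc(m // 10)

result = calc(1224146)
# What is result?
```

Sum of digits of 1224146: 6 + 4 + 1 + 4 + 2 + 2 + 1 = 20

Answer: 20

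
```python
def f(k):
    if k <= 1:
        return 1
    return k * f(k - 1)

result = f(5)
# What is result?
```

f(5) = 5 * 4 * 3 * 2 * 1 = 120

Answer: 120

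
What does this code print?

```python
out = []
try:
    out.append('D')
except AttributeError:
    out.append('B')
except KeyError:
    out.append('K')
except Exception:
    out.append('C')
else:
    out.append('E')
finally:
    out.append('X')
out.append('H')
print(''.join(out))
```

Execution trace: 'D' (try body, no exception) → 'E' (else) → 'X' (finally) → 'H' (after the try/except). Output: DEXH

Answer: DEXH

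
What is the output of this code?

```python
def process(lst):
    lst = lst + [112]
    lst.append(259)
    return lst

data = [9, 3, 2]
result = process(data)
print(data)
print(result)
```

Key concept: rebinding parameter vs mutation.
Step by step:
`data = [9, 3, 2]` → data = [9, 3, 2]
`result = process(data)` → result = [9, 3, 2, 112, 259]
`print(data)` → prints [9, 3, 2]
`print(result)` → prints [9, 3, 2, 112, 259]

Answer:
[9, 3, 2]
[9, 3, 2, 112, 259]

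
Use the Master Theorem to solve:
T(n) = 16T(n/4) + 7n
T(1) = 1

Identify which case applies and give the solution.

a=16, b=4, f(n)=7n. log_4(16) = 2. Since c=1 < 2, Case 1 applies: T(n) = Θ(n^log_b(a)) = O(n^2).

Answer: O(n^2) - Case 1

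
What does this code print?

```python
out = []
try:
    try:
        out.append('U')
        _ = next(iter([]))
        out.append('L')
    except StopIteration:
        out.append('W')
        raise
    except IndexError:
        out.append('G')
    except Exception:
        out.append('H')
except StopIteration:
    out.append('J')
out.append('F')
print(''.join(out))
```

Execution trace: 'U' (inner try body) → 'W' (inner except StopIteration) → 'J' (outer except StopIteration) → 'F' (after the try/except). Output: UWJF

Answer: UWJF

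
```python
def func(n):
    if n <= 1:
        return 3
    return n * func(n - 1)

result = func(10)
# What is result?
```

func(10) = 10 * 9 * 8 * 7 * 6 * 5 * 4 * 3 * 2 * 3 = 10886400

Answer: 10886400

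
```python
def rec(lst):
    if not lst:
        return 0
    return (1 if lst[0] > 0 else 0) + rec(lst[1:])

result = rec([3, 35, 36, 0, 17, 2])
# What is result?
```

Count of positive elements in [3, 35, 36, 0, 17, 2] = 5

Answer: 5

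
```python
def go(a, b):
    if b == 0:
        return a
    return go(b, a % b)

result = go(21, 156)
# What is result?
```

go(21, 156) -> go(156, 21) -> go(21, 9) -> go(9, 3) -> go(3, 0) -> 3

Answer: 3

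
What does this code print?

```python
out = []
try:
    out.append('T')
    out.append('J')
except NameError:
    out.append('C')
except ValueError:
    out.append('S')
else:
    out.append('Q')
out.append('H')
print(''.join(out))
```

Execution trace: 'T' (try body) → 'J' (try body, no exception) → 'Q' (else) → 'H' (after the try/except). Output: TJQH

Answer: TJQH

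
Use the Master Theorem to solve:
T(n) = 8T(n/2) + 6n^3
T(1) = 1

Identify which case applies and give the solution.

a=8, b=2, f(n)=6n^3. log_2(8) = 3. Since c=3 = 3, Case 2 applies: T(n) = Θ(n^log_b(a) · log n) = O(n^3 log n).

Answer: O(n^3 log n) - Case 2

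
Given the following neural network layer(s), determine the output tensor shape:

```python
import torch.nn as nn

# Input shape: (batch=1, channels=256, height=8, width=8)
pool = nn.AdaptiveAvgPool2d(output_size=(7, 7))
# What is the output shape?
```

Input: (1, 256, 8, 8) -> Output: (1, 256, 7, 7)

Answer: (1, 256, 7, 7)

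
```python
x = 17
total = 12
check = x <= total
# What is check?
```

Trace:
`x = 17` → x = 17
`total = 12` → total = 12
`check = x <= total` → check = False
So check = False

Answer: False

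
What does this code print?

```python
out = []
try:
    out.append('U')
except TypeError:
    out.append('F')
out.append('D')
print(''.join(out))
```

Execution trace: 'U' (try body, no exception) → 'D' (after the try/except). Output: UD

Answer: UD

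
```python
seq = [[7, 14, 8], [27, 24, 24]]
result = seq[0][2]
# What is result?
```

Trace:
`seq = [[7, 14, 8], [27, 24, 24]]` → seq = [[7, 14, 8], [27, 24, 24]]
`result = seq[0][2]` → result = 8
So result = 8

Answer: 8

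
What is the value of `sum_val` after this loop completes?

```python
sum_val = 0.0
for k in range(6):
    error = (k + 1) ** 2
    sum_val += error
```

Sum of squared losses 1² + 2² + ... + 6²
`sum_val` takes the values: 0.0 → 1.0 → 5.0 → 14.0 → 30.0 → 55.0 → 91.0

Answer: 91.0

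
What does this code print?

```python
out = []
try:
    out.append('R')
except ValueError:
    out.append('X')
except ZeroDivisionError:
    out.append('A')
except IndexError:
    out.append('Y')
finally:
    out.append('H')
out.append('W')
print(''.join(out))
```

Execution trace: 'R' (try body, no exception) → 'H' (finally) → 'W' (after the try/except). Output: RHW

Answer: RHW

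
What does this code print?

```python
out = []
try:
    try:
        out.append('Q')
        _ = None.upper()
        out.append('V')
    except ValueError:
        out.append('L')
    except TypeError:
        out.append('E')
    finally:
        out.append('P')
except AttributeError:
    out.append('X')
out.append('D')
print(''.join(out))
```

Execution trace: 'Q' (inner try body) → 'P' (inner finally) → 'X' (outer except AttributeError) → 'D' (after the try/except). Output: QPXD

Answer: QPXD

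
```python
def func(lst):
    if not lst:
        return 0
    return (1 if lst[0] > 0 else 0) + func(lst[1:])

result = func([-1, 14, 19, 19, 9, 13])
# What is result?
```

Count of positive elements in [-1, 14, 19, 19, 9, 13] = 5

Answer: 5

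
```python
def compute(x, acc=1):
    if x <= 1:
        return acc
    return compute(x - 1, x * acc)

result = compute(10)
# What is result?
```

Accumulator trace (n, acc): (10, 1) -> (9, 10) -> (8, 90) -> (7, 720) -> (6, 5040) -> (5, 30240) -> (4, 151200) -> (3, 604800) -> (2, 1814400) -> (1, 3628800) -> return 3628800

Answer: 3628800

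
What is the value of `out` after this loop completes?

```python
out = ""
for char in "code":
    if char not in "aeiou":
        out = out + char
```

Remove vowels from 'code'
`out` takes the values: "" → "c" → "cd"

Answer: "cd"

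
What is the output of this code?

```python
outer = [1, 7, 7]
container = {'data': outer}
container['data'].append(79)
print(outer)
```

Key concept: dict holds reference to list.
Step by step:
`outer = [1, 7, 7]` → outer = [1, 7, 7]
`container = {'data': outer}` → container = {'data': [1, 7, 7]}
`container['data'].append(79)` → outer = [1, 7, 7, 79]; container = {'data': [1, 7, 7, 79]}
`print(outer)` → prints [1, 7, 7, 79]

Answer: [1, 7, 7, 79]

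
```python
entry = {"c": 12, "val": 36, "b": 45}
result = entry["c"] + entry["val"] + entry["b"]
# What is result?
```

Trace:
`entry = {"c": 12, "val": 36, "b": 45}` → entry = {'c': 12, 'val': 36, 'b': 45}
`result = entry["c"] + entry["val"] + entry["b"]` → result = 93
So result = 93

Answer: 93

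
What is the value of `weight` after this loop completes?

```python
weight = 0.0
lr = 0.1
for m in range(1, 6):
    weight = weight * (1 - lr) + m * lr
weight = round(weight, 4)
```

Moving average with lr=0.1
`weight` takes the values: 0.0 → 0.1 → 0.29 → 0.561 → 0.9049 → 1.31441 → 1.3144

Answer: 1.3144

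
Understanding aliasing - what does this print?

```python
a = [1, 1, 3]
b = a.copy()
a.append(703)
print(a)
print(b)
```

Key concept: list.copy() creates independent copy.
Step by step:
`a = [1, 1, 3]` → a = [1, 1, 3]
`b = a.copy()` → b = [1, 1, 3]
`a.append(703)` → a = [1, 1, 3, 703]
`print(a)` → prints [1, 1, 3, 703]
`print(b)` → prints [1, 1, 3]

Answer:
[1, 1, 3, 703]
[1, 1, 3]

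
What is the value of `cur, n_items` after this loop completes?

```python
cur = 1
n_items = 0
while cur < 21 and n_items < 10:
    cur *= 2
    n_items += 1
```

Double until >= 21 or 10 iterations
`cur, n_items` takes the values: (1, 0) → (2, 0) → (2, 1) → (4, 1) → (4, 2) → (8, 2) → (8, 3) → (16, 3) → (16, 4) → (32, 4) → (32, 5)

Answer: 32, 5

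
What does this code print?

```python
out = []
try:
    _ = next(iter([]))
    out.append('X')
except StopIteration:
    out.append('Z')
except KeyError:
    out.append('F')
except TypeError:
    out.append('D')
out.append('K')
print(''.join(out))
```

Execution trace: 'Z' (except StopIteration) → 'K' (after the try/except). Output: ZK

Answer: ZK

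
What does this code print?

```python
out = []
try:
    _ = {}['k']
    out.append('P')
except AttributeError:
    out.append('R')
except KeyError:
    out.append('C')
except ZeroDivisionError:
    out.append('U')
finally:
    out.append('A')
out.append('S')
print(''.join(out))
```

Execution trace: 'C' (except KeyError) → 'A' (finally) → 'S' (after the try/except). Output: CAS

Answer: CAS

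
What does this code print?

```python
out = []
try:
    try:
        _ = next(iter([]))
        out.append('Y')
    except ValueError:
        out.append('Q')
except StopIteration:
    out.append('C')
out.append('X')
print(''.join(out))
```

Execution trace: 'C' (outer except StopIteration) → 'X' (after the try/except). Output: CX

Answer: CX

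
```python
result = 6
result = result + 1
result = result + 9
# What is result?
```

Trace:
`result = 6` → result = 6
`result = result + 1` → result = 7
`result = result + 9` → result = 16
So result = 16

Answer: 16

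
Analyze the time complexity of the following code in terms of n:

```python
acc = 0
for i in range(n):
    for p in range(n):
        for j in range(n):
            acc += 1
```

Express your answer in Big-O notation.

Each loop level contributes: n × n × n. Multiplying the contributions gives O(n^3).

Answer: O(n^3)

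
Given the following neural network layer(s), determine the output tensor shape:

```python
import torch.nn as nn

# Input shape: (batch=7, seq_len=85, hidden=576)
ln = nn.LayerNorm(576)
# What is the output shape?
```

Input: (7, 85, 576) -> Output: (7, 85, 576)

Answer: (7, 85, 576)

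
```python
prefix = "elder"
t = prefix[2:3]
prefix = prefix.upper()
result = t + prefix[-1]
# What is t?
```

Trace:
`prefix = "elder"` → prefix = 'elder'
`t = prefix[2:3]` → t = 'd'
`prefix = prefix.upper()` → prefix = 'ELDER'
`result = t + prefix[-1]` → result = 'dR'
So t = 'd'

Answer: 'd'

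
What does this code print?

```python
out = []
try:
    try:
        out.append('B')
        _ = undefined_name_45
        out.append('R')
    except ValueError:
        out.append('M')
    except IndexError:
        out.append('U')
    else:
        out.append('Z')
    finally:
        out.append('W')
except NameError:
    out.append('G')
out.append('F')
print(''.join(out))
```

Execution trace: 'B' (try body) → 'W' (finally) → 'G' (outer except NameError) → 'F' (after the try/except). Output: BWGF

Answer: BWGF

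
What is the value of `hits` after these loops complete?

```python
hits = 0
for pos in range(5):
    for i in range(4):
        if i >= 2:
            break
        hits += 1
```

Inner breaks at 2, outer runs 5 times
`hits` takes the values: 0 → 1 → 2 → 3 → 4 → 5 → 6 → 7 → 8 → 9 → 10

Answer: 10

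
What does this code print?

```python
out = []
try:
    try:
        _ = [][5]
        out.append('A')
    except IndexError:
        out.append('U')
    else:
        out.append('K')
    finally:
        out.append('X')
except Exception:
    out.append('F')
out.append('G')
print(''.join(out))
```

Execution trace: 'U' (inner except IndexError) → 'X' (inner finally) → 'G' (after the try/except). Output: UXG

Answer: UXG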